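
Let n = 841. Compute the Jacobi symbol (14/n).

Pull out 2: since 841 ≡ 1 (mod 8), (2/841) = +1.
Reciprocity: 7 ≡ 3 and 841 ≡ 1 (mod 4), so (7/841) = +(841/7).
Reduce top mod 7: now compute (1/7).
Reached (1/7) = 1. Collecting the sign flips along the way, the symbol is +1.

1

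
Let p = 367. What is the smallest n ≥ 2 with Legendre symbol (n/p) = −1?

3

(2/367) = +1, so 2 is a residue.
(3/367) = −1, so 3 is the smallest positive non-residue mod 367.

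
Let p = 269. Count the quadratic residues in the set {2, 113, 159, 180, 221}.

(2/269) = -1 → non-residue.
(113/269) = -1 → non-residue.
(159/269) = -1 → non-residue.
(180/269) = +1 → QR.
(221/269) = -1 → non-residue.
Total quadratic residues among the 5: 1.

1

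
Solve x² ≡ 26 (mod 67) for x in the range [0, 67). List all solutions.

Since 67 ≡ 3 (mod 4), a square root of 26 is 26^((67+1)/4) = 26^17 mod 67.
Repeated squaring: 26^2≡6, 26^4≡36, 26^8≡23, 26^16≡60 (mod 67).
26^17 = 26^(16+1) ≡ 19 (mod 67).
Check: 19² = 361 ≡ 26 (mod 67). The two roots are 19 and 48.

19, 48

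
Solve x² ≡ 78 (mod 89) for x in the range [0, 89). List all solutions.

89 ≡ 1 (mod 4), so we find a root by search.
Trying successive values, 16² = 256 ≡ 78 (mod 89). The other root is 89 − 16 = 73.

16, 73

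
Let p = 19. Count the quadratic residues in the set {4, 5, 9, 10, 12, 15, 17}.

4

(4/19) = +1 → QR.
(5/19) = +1 → QR.
(9/19) = +1 → QR.
(10/19) = -1 → non-residue.
(12/19) = -1 → non-residue.
(15/19) = -1 → non-residue.
(17/19) = +1 → QR.
Total quadratic residues among the 7: 4.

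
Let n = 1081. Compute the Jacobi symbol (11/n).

1

Reciprocity: 11 ≡ 3 and 1081 ≡ 1 (mod 4), so (11/1081) = +(1081/11).
Reduce top mod 11: now compute (3/11).
Reciprocity: 3 ≡ 3 and 11 ≡ 3 (mod 4), so (3/11) = −(11/3).
Reduce top mod 3: now compute (2/3).
Pull out 2: since 3 ≡ 3 (mod 8), (2/3) = -1.
Reached (1/3) = 1. Collecting the sign flips along the way, the symbol is +1.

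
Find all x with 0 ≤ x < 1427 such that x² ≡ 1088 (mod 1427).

304, 1123

Since 1427 ≡ 3 (mod 4), a square root of 1088 is 1088^((1427+1)/4) = 1088^357 mod 1427.
Repeated squaring: 1088^2≡761, 1088^4≡1186, 1088^8≡1001, 1088^16≡247, 1088^32≡1075, 1088^64≡1182, 1088^128≡91, 1088^256≡1146 (mod 1427).
1088^357 = 1088^(256+64+32+4+1) ≡ 304 (mod 1427).
Check: 304² = 92416 ≡ 1088 (mod 1427). The two roots are 304 and 1123.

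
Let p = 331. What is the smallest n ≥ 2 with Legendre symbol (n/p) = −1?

2

(2/331) = −1, so 2 is the smallest positive non-residue mod 331.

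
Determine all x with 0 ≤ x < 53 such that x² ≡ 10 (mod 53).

13, 40

53 ≡ 1 (mod 4), so we find a root by search.
Trying successive values, 13² = 169 ≡ 10 (mod 53). The other root is 53 − 13 = 40.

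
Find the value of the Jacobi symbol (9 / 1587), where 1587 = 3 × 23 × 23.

0

Reciprocity: 9 ≡ 1 and 1587 ≡ 3 (mod 4), so (9/1587) = +(1587/9).
Reduce top mod 9: now compute (3/9).
Reciprocity: 3 ≡ 3 and 9 ≡ 1 (mod 4), so (3/9) = +(9/3).
Reduce top mod 3: now compute (0/3).
Top reduces to 0: gcd > 1, so the symbol is 0.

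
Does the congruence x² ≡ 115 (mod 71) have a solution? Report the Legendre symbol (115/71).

First reduce: 115 ≡ 44 (mod 71).
Pull out 2^2: since 71 ≡ 7 (mod 8), (2/71) = +1, so (2/71)^2 = +1.
Reciprocity: 11 ≡ 3 and 71 ≡ 3 (mod 4), so (11/71) = −(71/11).
Reduce top mod 11: now compute (5/11).
Reciprocity: 5 ≡ 1 and 11 ≡ 3 (mod 4), so (5/11) = +(11/5).
Reduce top mod 5: now compute (1/5).
Reached (1/5) = 1. Collecting the sign flips along the way, the symbol is -1.

-1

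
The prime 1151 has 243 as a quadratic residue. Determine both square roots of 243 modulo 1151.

406, 745

Since 1151 ≡ 3 (mod 4), a square root of 243 is 243^((1151+1)/4) = 243^288 mod 1151.
Repeated squaring: 243^2≡348, 243^4≡249, 243^8≡998, 243^16≡389, 243^32≡540, 243^64≡397, 243^128≡1073, 243^256≡329 (mod 1151).
243^288 = 243^(256+32) ≡ 406 (mod 1151).
Check: 406² = 164836 ≡ 243 (mod 1151). The two roots are 406 and 745.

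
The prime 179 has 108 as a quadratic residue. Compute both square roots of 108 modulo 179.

65, 114

Since 179 ≡ 3 (mod 4), a square root of 108 is 108^((179+1)/4) = 108^45 mod 179.
Repeated squaring: 108^2≡29, 108^4≡125, 108^8≡52, 108^16≡19, 108^32≡3 (mod 179).
108^45 = 108^(32+8+4+1) ≡ 65 (mod 179).
Check: 65² = 4225 ≡ 108 (mod 179). The two roots are 65 and 114.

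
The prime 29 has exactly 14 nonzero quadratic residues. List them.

Square k = 1,…,14 (k and 29−k give the same square):
1²=1, 2²=4, 3²=9, 4²=16, 5²=25, 6²≡7, 7²≡20, 8²≡6, 9²≡23, 10²≡13, 11²≡5, 12²≡28, 13²≡24, 14²≡22 (mod 29).
So the quadratic residues mod 29 are {1, 4, 5, 6, 7, 9, 13, 16, 20, 22, 23, 24, 25, 28}.

1,4,5,6,7,9,13,16,20,22,23,24,25,28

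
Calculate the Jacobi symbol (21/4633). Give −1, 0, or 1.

Reciprocity: 21 ≡ 1 and 4633 ≡ 1 (mod 4), so (21/4633) = +(4633/21).
Reduce top mod 21: now compute (13/21).
Reciprocity: 13 ≡ 1 and 21 ≡ 1 (mod 4), so (13/21) = +(21/13).
Reduce top mod 13: now compute (8/13).
Pull out 2^3: since 13 ≡ 5 (mod 8), (2/13) = -1, so (2/13)^3 = -1.
Reached (1/13) = 1. Collecting the sign flips along the way, the symbol is -1.

-1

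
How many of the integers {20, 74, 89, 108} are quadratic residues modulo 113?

(20/113) = -1 → non-residue.
(74/113) = -1 → non-residue.
(89/113) = -1 → non-residue.
(108/113) = -1 → non-residue.
Total quadratic residues among the 4: 0.

0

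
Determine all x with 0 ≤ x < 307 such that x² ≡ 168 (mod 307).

Since 307 ≡ 3 (mod 4), a square root of 168 is 168^((307+1)/4) = 168^77 mod 307.
Repeated squaring: 168^2≡287, 168^4≡93, 168^8≡53, 168^16≡46, 168^32≡274, 168^64≡168 (mod 307).
168^77 = 168^(64+8+4+1) ≡ 274 (mod 307).
Check: 274² = 75076 ≡ 168 (mod 307). The two roots are 33 and 274.

33, 274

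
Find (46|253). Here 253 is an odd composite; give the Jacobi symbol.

Pull out 2: since 253 ≡ 5 (mod 8), (2/253) = -1.
Reciprocity: 23 ≡ 3 and 253 ≡ 1 (mod 4), so (23/253) = +(253/23).
Reduce top mod 23: now compute (0/23).
Top reduces to 0: gcd > 1, so the symbol is 0.

0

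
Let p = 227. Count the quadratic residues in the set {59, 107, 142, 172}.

(59/227) = +1 → QR.
(107/227) = -1 → non-residue.
(142/227) = -1 → non-residue.
(172/227) = +1 → QR.
Total quadratic residues among the 4: 2.

2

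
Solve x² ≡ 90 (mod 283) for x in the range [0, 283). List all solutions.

72, 211

Since 283 ≡ 3 (mod 4), a square root of 90 is 90^((283+1)/4) = 90^71 mod 283.
Repeated squaring: 90^2≡176, 90^4≡129, 90^8≡227, 90^16≡23, 90^32≡246, 90^64≡237 (mod 283).
90^71 = 90^(64+4+2+1) ≡ 211 (mod 283).
Check: 211² = 44521 ≡ 90 (mod 283). The two roots are 72 and 211.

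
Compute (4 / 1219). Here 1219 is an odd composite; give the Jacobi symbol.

Pull out 2^2: since 1219 ≡ 3 (mod 8), (2/1219) = -1, so (2/1219)^2 = +1.
Reached (1/1219) = 1. Collecting the sign flips along the way, the symbol is +1.

1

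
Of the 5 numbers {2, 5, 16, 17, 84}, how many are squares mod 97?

2

(2/97) = +1 → QR.
(5/97) = -1 → non-residue.
(16/97) = +1 → QR.
(17/97) = -1 → non-residue.
(84/97) = -1 → non-residue.
Total quadratic residues among the 5: 2.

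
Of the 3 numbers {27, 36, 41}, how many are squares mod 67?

(27/67) = -1 → non-residue.
(36/67) = +1 → QR.
(41/67) = -1 → non-residue.
Total quadratic residues among the 3: 1.

1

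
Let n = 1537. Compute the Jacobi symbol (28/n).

1

Pull out 2^2: since 1537 ≡ 1 (mod 8), (2/1537) = +1, so (2/1537)^2 = +1.
Reciprocity: 7 ≡ 3 and 1537 ≡ 1 (mod 4), so (7/1537) = +(1537/7).
Reduce top mod 7: now compute (4/7).
Pull out 2^2: since 7 ≡ 7 (mod 8), (2/7) = +1, so (2/7)^2 = +1.
Reached (1/7) = 1. Collecting the sign flips along the way, the symbol is +1.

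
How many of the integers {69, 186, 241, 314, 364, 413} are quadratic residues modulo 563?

(69/563) = +1 → QR.
(186/563) = +1 → QR.
(241/563) = +1 → QR.
(314/563) = +1 → QR.
(364/563) = +1 → QR.
(413/563) = +1 → QR.
Total quadratic residues among the 6: 6.

6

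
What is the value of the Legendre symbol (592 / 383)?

First reduce: 592 ≡ 209 (mod 383).
Reciprocity: 209 ≡ 1 and 383 ≡ 3 (mod 4), so (209/383) = +(383/209).
Reduce top mod 209: now compute (174/209).
Pull out 2: since 209 ≡ 1 (mod 8), (2/209) = +1.
Reciprocity: 87 ≡ 3 and 209 ≡ 1 (mod 4), so (87/209) = +(209/87).
Reduce top mod 87: now compute (35/87).
Reciprocity: 35 ≡ 3 and 87 ≡ 3 (mod 4), so (35/87) = −(87/35).
Reduce top mod 35: now compute (17/35).
Reciprocity: 17 ≡ 1 and 35 ≡ 3 (mod 4), so (17/35) = +(35/17).
Reduce top mod 17: now compute (1/17).
Reached (1/17) = 1. Collecting the sign flips along the way, the symbol is -1.

-1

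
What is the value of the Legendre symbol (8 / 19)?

Pull out 2^3: since 19 ≡ 3 (mod 8), (2/19) = -1, so (2/19)^3 = -1.
Reached (1/19) = 1. Collecting the sign flips along the way, the symbol is -1.

-1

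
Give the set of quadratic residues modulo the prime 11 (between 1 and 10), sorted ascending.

1 3 4 5 9

Square k = 1,…,5 (k and 11−k give the same square):
1²=1, 2²=4, 3²=9, 4²≡5, 5²≡3 (mod 11).
So the quadratic residues mod 11 are {1, 3, 4, 5, 9}.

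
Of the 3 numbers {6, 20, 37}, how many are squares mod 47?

(6/47) = +1 → QR.
(20/47) = -1 → non-residue.
(37/47) = +1 → QR.
Total quadratic residues among the 3: 2.

2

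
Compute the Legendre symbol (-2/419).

First reduce: -2 ≡ 417 (mod 419).
Reciprocity: 417 ≡ 1 and 419 ≡ 3 (mod 4), so (417/419) = +(419/417).
Reduce top mod 417: now compute (2/417).
Pull out 2: since 417 ≡ 1 (mod 8), (2/417) = +1.
Reached (1/417) = 1. Collecting the sign flips along the way, the symbol is +1.

1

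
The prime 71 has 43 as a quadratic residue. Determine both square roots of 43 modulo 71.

Since 71 ≡ 3 (mod 4), a square root of 43 is 43^((71+1)/4) = 43^18 mod 71.
Repeated squaring: 43^2≡3, 43^4≡9, 43^8≡10, 43^16≡29 (mod 71).
43^18 = 43^(16+2) ≡ 16 (mod 71).
Check: 16² = 256 ≡ 43 (mod 71). The two roots are 16 and 55.

16, 55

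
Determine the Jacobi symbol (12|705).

0

Pull out 2^2: since 705 ≡ 1 (mod 8), (2/705) = +1, so (2/705)^2 = +1.
Reciprocity: 3 ≡ 3 and 705 ≡ 1 (mod 4), so (3/705) = +(705/3).
Reduce top mod 3: now compute (0/3).
Top reduces to 0: gcd > 1, so the symbol is 0.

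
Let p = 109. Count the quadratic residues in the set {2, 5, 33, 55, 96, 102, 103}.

(2/109) = -1 → non-residue.
(5/109) = +1 → QR.
(33/109) = -1 → non-residue.
(55/109) = -1 → non-residue.
(96/109) = -1 → non-residue.
(102/109) = +1 → QR.
(103/109) = -1 → non-residue.
Total quadratic residues among the 7: 2.

2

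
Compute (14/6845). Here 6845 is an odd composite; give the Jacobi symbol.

1

Pull out 2: since 6845 ≡ 5 (mod 8), (2/6845) = -1.
Reciprocity: 7 ≡ 3 and 6845 ≡ 1 (mod 4), so (7/6845) = +(6845/7).
Reduce top mod 7: now compute (6/7).
Pull out 2: since 7 ≡ 7 (mod 8), (2/7) = +1.
Reciprocity: 3 ≡ 3 and 7 ≡ 3 (mod 4), so (3/7) = −(7/3).
Reduce top mod 3: now compute (1/3).
Reached (1/3) = 1. Collecting the sign flips along the way, the symbol is +1.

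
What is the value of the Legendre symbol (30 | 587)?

1

Pull out 2: since 587 ≡ 3 (mod 8), (2/587) = -1.
Reciprocity: 15 ≡ 3 and 587 ≡ 3 (mod 4), so (15/587) = −(587/15).
Reduce top mod 15: now compute (2/15).
Pull out 2: since 15 ≡ 7 (mod 8), (2/15) = +1.
Reached (1/15) = 1. Collecting the sign flips along the way, the symbol is +1.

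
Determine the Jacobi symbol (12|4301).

Pull out 2^2: since 4301 ≡ 5 (mod 8), (2/4301) = -1, so (2/4301)^2 = +1.
Reciprocity: 3 ≡ 3 and 4301 ≡ 1 (mod 4), so (3/4301) = +(4301/3).
Reduce top mod 3: now compute (2/3).
Pull out 2: since 3 ≡ 3 (mod 8), (2/3) = -1.
Reached (1/3) = 1. Collecting the sign flips along the way, the symbol is -1.

-1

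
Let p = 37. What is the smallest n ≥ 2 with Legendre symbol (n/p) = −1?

2

(2/37) = −1, so 2 is the smallest positive non-residue mod 37.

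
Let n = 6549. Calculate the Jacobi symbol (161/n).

Reciprocity: 161 ≡ 1 and 6549 ≡ 1 (mod 4), so (161/6549) = +(6549/161).
Reduce top mod 161: now compute (109/161).
Reciprocity: 109 ≡ 1 and 161 ≡ 1 (mod 4), so (109/161) = +(161/109).
Reduce top mod 109: now compute (52/109).
Pull out 2^2: since 109 ≡ 5 (mod 8), (2/109) = -1, so (2/109)^2 = +1.
Reciprocity: 13 ≡ 1 and 109 ≡ 1 (mod 4), so (13/109) = +(109/13).
Reduce top mod 13: now compute (5/13).
Reciprocity: 5 ≡ 1 and 13 ≡ 1 (mod 4), so (5/13) = +(13/5).
Reduce top mod 5: now compute (3/5).
Reciprocity: 3 ≡ 3 and 5 ≡ 1 (mod 4), so (3/5) = +(5/3).
Reduce top mod 3: now compute (2/3).
Pull out 2: since 3 ≡ 3 (mod 8), (2/3) = -1.
Reached (1/3) = 1. Collecting the sign flips along the way, the symbol is -1.

-1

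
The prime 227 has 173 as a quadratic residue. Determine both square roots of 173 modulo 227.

Since 227 ≡ 3 (mod 4), a square root of 173 is 173^((227+1)/4) = 173^57 mod 227.
Repeated squaring: 173^2≡192, 173^4≡90, 173^8≡155, 173^16≡190, 173^32≡7 (mod 227).
173^57 = 173^(32+16+8+1) ≡ 207 (mod 227).
Check: 207² = 42849 ≡ 173 (mod 227). The two roots are 20 and 207.

20, 207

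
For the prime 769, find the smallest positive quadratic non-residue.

(2/769) = +1, so 2 is a residue.
(3/769) = +1, so 3 is a residue.
(4/769) = +1, so 4 is a residue.
(5/769) = +1, so 5 is a residue.
(6/769) = +1, so 6 is a residue.
(7/769) = −1, so 7 is the smallest positive non-residue mod 769.

7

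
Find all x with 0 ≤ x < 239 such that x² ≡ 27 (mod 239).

79, 160

Since 239 ≡ 3 (mod 4), a square root of 27 is 27^((239+1)/4) = 27^60 mod 239.
Repeated squaring: 27^2≡12, 27^4≡144, 27^8≡182, 27^16≡142, 27^32≡88 (mod 239).
27^60 = 27^(32+16+8+4) ≡ 160 (mod 239).
Check: 160² = 25600 ≡ 27 (mod 239). The two roots are 79 and 160.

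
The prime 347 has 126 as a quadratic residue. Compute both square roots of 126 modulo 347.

Since 347 ≡ 3 (mod 4), a square root of 126 is 126^((347+1)/4) = 126^87 mod 347.
Repeated squaring: 126^2≡261, 126^4≡109, 126^8≡83, 126^16≡296, 126^32≡172, 126^64≡89 (mod 347).
126^87 = 126^(64+16+4+2+1) ≡ 290 (mod 347).
Check: 290² = 84100 ≡ 126 (mod 347). The two roots are 57 and 290.

57, 290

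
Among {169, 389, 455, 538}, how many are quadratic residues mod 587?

(169/587) = +1 → QR.
(389/587) = -1 → non-residue.
(455/587) = +1 → QR.
(538/587) = -1 → non-residue.
Total quadratic residues among the 4: 2.

2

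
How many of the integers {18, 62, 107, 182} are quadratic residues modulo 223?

(18/223) = +1 → QR.
(62/223) = +1 → QR.
(107/223) = -1 → non-residue.
(182/223) = -1 → non-residue.
Total quadratic residues among the 4: 2.

2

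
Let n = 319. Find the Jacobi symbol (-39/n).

-1

First reduce: -39 ≡ 280 (mod 319).
Pull out 2^3: since 319 ≡ 7 (mod 8), (2/319) = +1, so (2/319)^3 = +1.
Reciprocity: 35 ≡ 3 and 319 ≡ 3 (mod 4), so (35/319) = −(319/35).
Reduce top mod 35: now compute (4/35).
Pull out 2^2: since 35 ≡ 3 (mod 8), (2/35) = -1, so (2/35)^2 = +1.
Reached (1/35) = 1. Collecting the sign flips along the way, the symbol is -1.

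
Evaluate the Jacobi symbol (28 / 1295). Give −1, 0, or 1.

Pull out 2^2: since 1295 ≡ 7 (mod 8), (2/1295) = +1, so (2/1295)^2 = +1.
Reciprocity: 7 ≡ 3 and 1295 ≡ 3 (mod 4), so (7/1295) = −(1295/7).
Reduce top mod 7: now compute (0/7).
Top reduces to 0: gcd > 1, so the symbol is 0.

0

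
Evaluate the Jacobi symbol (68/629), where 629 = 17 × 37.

0

Pull out 2^2: since 629 ≡ 5 (mod 8), (2/629) = -1, so (2/629)^2 = +1.
Reciprocity: 17 ≡ 1 and 629 ≡ 1 (mod 4), so (17/629) = +(629/17).
Reduce top mod 17: now compute (0/17).
Top reduces to 0: gcd > 1, so the symbol is 0.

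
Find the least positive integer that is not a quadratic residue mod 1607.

5

(2/1607) = +1, so 2 is a residue.
(3/1607) = +1, so 3 is a residue.
(4/1607) = +1, so 4 is a residue.
(5/1607) = −1, so 5 is the smallest positive non-residue mod 1607.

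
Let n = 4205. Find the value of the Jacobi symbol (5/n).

0

Reciprocity: 5 ≡ 1 and 4205 ≡ 1 (mod 4), so (5/4205) = +(4205/5).
Reduce top mod 5: now compute (0/5).
Top reduces to 0: gcd > 1, so the symbol is 0.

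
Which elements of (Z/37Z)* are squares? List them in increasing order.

1, 3, 4, 7, 9, 10, 11, 12, 16, 21, 25, 26, 27, 28, 30, 33, 34, 36

Square k = 1,…,18 (k and 37−k give the same square):
1²=1, 2²=4, 3²=9, 4²=16, 5²=25, 6²=36, 7²≡12, 8²≡27, 9²≡7, 10²≡26, 11²≡10, 12²≡33, 13²≡21, 14²≡11, 15²≡3, 16²≡34, 17²≡30, 18²≡28 (mod 37).
So the quadratic residues mod 37 are {1, 3, 4, 7, 9, 10, 11, 12, 16, 21, 25, 26, 27, 28, 30, 33, 34, 36}.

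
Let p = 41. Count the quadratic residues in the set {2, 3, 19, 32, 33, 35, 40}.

4

(2/41) = +1 → QR.
(3/41) = -1 → non-residue.
(19/41) = -1 → non-residue.
(32/41) = +1 → QR.
(33/41) = +1 → QR.
(35/41) = -1 → non-residue.
(40/41) = +1 → QR.
Total quadratic residues among the 7: 4.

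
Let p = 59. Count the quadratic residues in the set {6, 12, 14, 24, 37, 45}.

(6/59) = -1 → non-residue.
(12/59) = +1 → QR.
(14/59) = -1 → non-residue.
(24/59) = -1 → non-residue.
(37/59) = -1 → non-residue.
(45/59) = +1 → QR.
Total quadratic residues among the 6: 2.

2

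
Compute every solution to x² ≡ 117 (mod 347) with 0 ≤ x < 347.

Since 347 ≡ 3 (mod 4), a square root of 117 is 117^((347+1)/4) = 117^87 mod 347.
Repeated squaring: 117^2≡156, 117^4≡46, 117^8≡34, 117^16≡115, 117^32≡39, 117^64≡133 (mod 347).
117^87 = 117^(64+16+4+2+1) ≡ 168 (mod 347).
Check: 168² = 28224 ≡ 117 (mod 347). The two roots are 168 and 179.

168, 179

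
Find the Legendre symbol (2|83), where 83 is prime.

-1

Euler's criterion: (2/83) ≡ 2^41 (mod 83).
2^2 ≡ 4 (mod 83)
2^4 ≡ 16 (mod 83)
2^8 ≡ 7 (mod 83)
2^16 ≡ 49 (mod 83)
2^32 ≡ 77 (mod 83)
2^41 = 2^(32+8+1) ≡ 82 (mod 83).
Result is 82 ≡ −1, so (2/83) = −1.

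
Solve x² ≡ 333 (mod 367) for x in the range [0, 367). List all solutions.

103, 264

Since 367 ≡ 3 (mod 4), a square root of 333 is 333^((367+1)/4) = 333^92 mod 367.
Repeated squaring: 333^2≡55, 333^4≡89, 333^8≡214, 333^16≡288, 333^32≡2, 333^64≡4 (mod 367).
333^92 = 333^(64+16+8+4) ≡ 264 (mod 367).
Check: 264² = 69696 ≡ 333 (mod 367). The two roots are 103 and 264.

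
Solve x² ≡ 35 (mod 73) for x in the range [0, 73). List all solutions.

20, 53

73 ≡ 1 (mod 4), so we find a root by search.
Trying successive values, 20² = 400 ≡ 35 (mod 73). The other root is 73 − 20 = 53.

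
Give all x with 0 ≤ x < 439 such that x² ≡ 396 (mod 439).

Since 439 ≡ 3 (mod 4), a square root of 396 is 396^((439+1)/4) = 396^110 mod 439.
Repeated squaring: 396^2≡93, 396^4≡308, 396^8≡40, 396^16≡283, 396^32≡191, 396^64≡44 (mod 439).
396^110 = 396^(64+32+8+4+2) ≡ 305 (mod 439).
Check: 305² = 93025 ≡ 396 (mod 439). The two roots are 134 and 305.

134, 305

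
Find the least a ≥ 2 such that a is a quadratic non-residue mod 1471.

3

(2/1471) = +1, so 2 is a residue.
(3/1471) = −1, so 3 is the smallest positive non-residue mod 1471.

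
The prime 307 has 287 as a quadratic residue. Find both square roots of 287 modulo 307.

Since 307 ≡ 3 (mod 4), a square root of 287 is 287^((307+1)/4) = 287^77 mod 307.
Repeated squaring: 287^2≡93, 287^4≡53, 287^8≡46, 287^16≡274, 287^32≡168, 287^64≡287 (mod 307).
287^77 = 287^(64+8+4+1) ≡ 168 (mod 307).
Check: 168² = 28224 ≡ 287 (mod 307). The two roots are 139 and 168.

139, 168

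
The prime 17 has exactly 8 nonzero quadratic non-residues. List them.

3 5 6 7 10 11 12 14

Square k = 1,…,8 (k and 17−k give the same square):
1²=1, 2²=4, 3²=9, 4²=16, 5²≡8, 6²≡2, 7²≡15, 8²≡13 (mod 17).
The residues are {1, 2, 4, 8, 9, 13, 15, 16}; the non-residues are the remaining 8 nonzero classes.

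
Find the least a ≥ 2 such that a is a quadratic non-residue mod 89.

3

(2/89) = +1, so 2 is a residue.
(3/89) = −1, so 3 is the smallest positive non-residue mod 89.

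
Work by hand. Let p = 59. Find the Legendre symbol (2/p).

Euler's criterion: (2/59) ≡ 2^29 (mod 59).
2^2 ≡ 4 (mod 59)
2^4 ≡ 16 (mod 59)
2^8 ≡ 20 (mod 59)
2^16 ≡ 46 (mod 59)
2^29 = 2^(16+8+4+1) ≡ 58 (mod 59).
Result is 58 ≡ −1, so (2/59) = −1.

-1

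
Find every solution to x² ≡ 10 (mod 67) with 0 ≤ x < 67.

Since 67 ≡ 3 (mod 4), a square root of 10 is 10^((67+1)/4) = 10^17 mod 67.
Repeated squaring: 10^2≡33, 10^4≡17, 10^8≡21, 10^16≡39 (mod 67).
10^17 = 10^(16+1) ≡ 55 (mod 67).
Check: 55² = 3025 ≡ 10 (mod 67). The two roots are 12 and 55.

12, 55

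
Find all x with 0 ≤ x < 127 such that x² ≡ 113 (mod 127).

Since 127 ≡ 3 (mod 4), a square root of 113 is 113^((127+1)/4) = 113^32 mod 127.
Repeated squaring: 113^2≡69, 113^4≡62, 113^8≡34, 113^16≡13, 113^32≡42 (mod 127).
113^32 = 113^(32) ≡ 42 (mod 127).
Check: 42² = 1764 ≡ 113 (mod 127). The two roots are 42 and 85.

42, 85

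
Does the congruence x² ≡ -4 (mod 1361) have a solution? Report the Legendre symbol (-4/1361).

First reduce: -4 ≡ 1357 (mod 1361).
Reciprocity: 1357 ≡ 1 and 1361 ≡ 1 (mod 4), so (1357/1361) = +(1361/1357).
Reduce top mod 1357: now compute (4/1357).
Pull out 2^2: since 1357 ≡ 5 (mod 8), (2/1357) = -1, so (2/1357)^2 = +1.
Reached (1/1357) = 1. Collecting the sign flips along the way, the symbol is +1.

1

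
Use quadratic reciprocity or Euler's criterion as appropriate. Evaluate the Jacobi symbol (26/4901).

Pull out 2: since 4901 ≡ 5 (mod 8), (2/4901) = -1.
Reciprocity: 13 ≡ 1 and 4901 ≡ 1 (mod 4), so (13/4901) = +(4901/13).
Reduce top mod 13: now compute (0/13).
Top reduces to 0: gcd > 1, so the symbol is 0.

0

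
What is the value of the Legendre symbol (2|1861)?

-1

Pull out 2: since 1861 ≡ 5 (mod 8), (2/1861) = -1.
Reached (1/1861) = 1. Collecting the sign flips along the way, the symbol is -1.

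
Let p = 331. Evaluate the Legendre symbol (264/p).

Euler's criterion: (264/331) ≡ 264^165 (mod 331).
264^2 ≡ 186 (mod 331)
264^4 ≡ 172 (mod 331)
264^8 ≡ 125 (mod 331)
264^16 ≡ 68 (mod 331)
264^32 ≡ 321 (mod 331)
264^64 ≡ 100 (mod 331)
264^128 ≡ 70 (mod 331)
264^165 = 264^(128+32+4+1) ≡ 330 (mod 331).
Result is 330 ≡ −1, so (264/331) = −1.

-1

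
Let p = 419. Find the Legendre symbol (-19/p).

First reduce: -19 ≡ 400 (mod 419).
Pull out 2^4: since 419 ≡ 3 (mod 8), (2/419) = -1, so (2/419)^4 = +1.
Reciprocity: 25 ≡ 1 and 419 ≡ 3 (mod 4), so (25/419) = +(419/25).
Reduce top mod 25: now compute (19/25).
Reciprocity: 19 ≡ 3 and 25 ≡ 1 (mod 4), so (19/25) = +(25/19).
Reduce top mod 19: now compute (6/19).
Pull out 2: since 19 ≡ 3 (mod 8), (2/19) = -1.
Reciprocity: 3 ≡ 3 and 19 ≡ 3 (mod 4), so (3/19) = −(19/3).
Reduce top mod 3: now compute (1/3).
Reached (1/3) = 1. Collecting the sign flips along the way, the symbol is +1.

1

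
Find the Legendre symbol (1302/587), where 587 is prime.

First reduce: 1302 ≡ 128 (mod 587).
Pull out 2^7: since 587 ≡ 3 (mod 8), (2/587) = -1, so (2/587)^7 = -1.
Reached (1/587) = 1. Collecting the sign flips along the way, the symbol is -1.

-1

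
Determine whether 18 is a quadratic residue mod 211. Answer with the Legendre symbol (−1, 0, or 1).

Pull out 2: since 211 ≡ 3 (mod 8), (2/211) = -1.
Reciprocity: 9 ≡ 1 and 211 ≡ 3 (mod 4), so (9/211) = +(211/9).
Reduce top mod 9: now compute (4/9).
Pull out 2^2: since 9 ≡ 1 (mod 8), (2/9) = +1, so (2/9)^2 = +1.
Reached (1/9) = 1. Collecting the sign flips along the way, the symbol is -1.

-1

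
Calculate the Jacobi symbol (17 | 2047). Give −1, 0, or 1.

-1

Reciprocity: 17 ≡ 1 and 2047 ≡ 3 (mod 4), so (17/2047) = +(2047/17).
Reduce top mod 17: now compute (7/17).
Reciprocity: 7 ≡ 3 and 17 ≡ 1 (mod 4), so (7/17) = +(17/7).
Reduce top mod 7: now compute (3/7).
Reciprocity: 3 ≡ 3 and 7 ≡ 3 (mod 4), so (3/7) = −(7/3).
Reduce top mod 3: now compute (1/3).
Reached (1/3) = 1. Collecting the sign flips along the way, the symbol is -1.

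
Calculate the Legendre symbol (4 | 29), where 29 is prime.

1

Euler's criterion: (4/29) ≡ 4^14 (mod 29).
4^2 ≡ 16 (mod 29)
4^4 ≡ 24 (mod 29)
4^8 ≡ 25 (mod 29)
4^14 = 4^(8+4+2) ≡ 1 (mod 29).
Result is 1, so (4/29) = 1.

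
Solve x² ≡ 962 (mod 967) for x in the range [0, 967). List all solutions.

295, 672

Since 967 ≡ 3 (mod 4), a square root of 962 is 962^((967+1)/4) = 962^242 mod 967.
Repeated squaring: 962^2≡25, 962^4≡625, 962^8≡924, 962^16≡882, 962^32≡456, 962^64≡31, 962^128≡961 (mod 967).
962^242 = 962^(128+64+32+16+2) ≡ 672 (mod 967).
Check: 672² = 451584 ≡ 962 (mod 967). The two roots are 295 and 672.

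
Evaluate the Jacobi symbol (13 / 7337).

Reciprocity: 13 ≡ 1 and 7337 ≡ 1 (mod 4), so (13/7337) = +(7337/13).
Reduce top mod 13: now compute (5/13).
Reciprocity: 5 ≡ 1 and 13 ≡ 1 (mod 4), so (5/13) = +(13/5).
Reduce top mod 5: now compute (3/5).
Reciprocity: 3 ≡ 3 and 5 ≡ 1 (mod 4), so (3/5) = +(5/3).
Reduce top mod 3: now compute (2/3).
Pull out 2: since 3 ≡ 3 (mod 8), (2/3) = -1.
Reached (1/3) = 1. Collecting the sign flips along the way, the symbol is -1.

-1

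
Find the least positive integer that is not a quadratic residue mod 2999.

(2/2999) = +1, so 2 is a residue.
(3/2999) = +1, so 3 is a residue.
(4/2999) = +1, so 4 is a residue.
(5/2999) = +1, so 5 is a residue.
(6/2999) = +1, so 6 is a residue.
(7/2999) = +1, so 7 is a residue.
(8/2999) = +1, so 8 is a residue.
(9/2999) = +1, so 9 is a residue.
(10/2999) = +1, so 10 is a residue.
(11/2999) = +1, so 11 is a residue.
(12/2999) = +1, so 12 is a residue.
(13/2999) = +1, so 13 is a residue.
(14/2999) = +1, so 14 is a residue.
(15/2999) = +1, so 15 is a residue.
(16/2999) = +1, so 16 is a residue.
(17/2999) = −1, so 17 is the smallest positive non-residue mod 2999.

17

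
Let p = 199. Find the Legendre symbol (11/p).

Reciprocity: 11 ≡ 3 and 199 ≡ 3 (mod 4), so (11/199) = −(199/11).
Reduce top mod 11: now compute (1/11).
Reached (1/11) = 1. Collecting the sign flips along the way, the symbol is -1.

-1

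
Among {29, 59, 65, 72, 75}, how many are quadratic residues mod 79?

(29/79) = -1 → non-residue.
(59/79) = -1 → non-residue.
(65/79) = +1 → QR.
(72/79) = +1 → QR.
(75/79) = -1 → non-residue.
Total quadratic residues among the 5: 2.

2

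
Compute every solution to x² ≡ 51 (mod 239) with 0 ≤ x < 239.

23, 216

Since 239 ≡ 3 (mod 4), a square root of 51 is 51^((239+1)/4) = 51^60 mod 239.
Repeated squaring: 51^2≡211, 51^4≡67, 51^8≡187, 51^16≡75, 51^32≡128 (mod 239).
51^60 = 51^(32+16+8+4) ≡ 216 (mod 239).
Check: 216² = 46656 ≡ 51 (mod 239). The two roots are 23 and 216.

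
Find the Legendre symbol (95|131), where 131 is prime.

Euler's criterion: (95/131) ≡ 95^65 (mod 131).
95^2 ≡ 117 (mod 131)
95^4 ≡ 65 (mod 131)
95^8 ≡ 33 (mod 131)
95^16 ≡ 41 (mod 131)
95^32 ≡ 109 (mod 131)
95^64 ≡ 91 (mod 131)
95^65 = 95^(64+1) ≡ 130 (mod 131).
Result is 130 ≡ −1, so (95/131) = −1.

-1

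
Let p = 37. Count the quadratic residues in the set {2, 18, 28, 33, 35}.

(2/37) = -1 → non-residue.
(18/37) = -1 → non-residue.
(28/37) = +1 → QR.
(33/37) = +1 → QR.
(35/37) = -1 → non-residue.
Total quadratic residues among the 5: 2.

2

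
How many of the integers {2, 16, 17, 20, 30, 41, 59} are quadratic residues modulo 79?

3

(2/79) = +1 → QR.
(16/79) = +1 → QR.
(17/79) = -1 → non-residue.
(20/79) = +1 → QR.
(30/79) = -1 → non-residue.
(41/79) = -1 → non-residue.
(59/79) = -1 → non-residue.
Total quadratic residues among the 7: 3.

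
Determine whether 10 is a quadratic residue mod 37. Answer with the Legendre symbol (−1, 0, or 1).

Euler's criterion: (10/37) ≡ 10^18 (mod 37).
10^2 ≡ 26 (mod 37)
10^4 ≡ 10 (mod 37)
10^8 ≡ 26 (mod 37)
10^16 ≡ 10 (mod 37)
10^18 = 10^(16+2) ≡ 1 (mod 37).
Result is 1, so (10/37) = 1.

1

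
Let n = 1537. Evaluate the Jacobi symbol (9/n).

Reciprocity: 9 ≡ 1 and 1537 ≡ 1 (mod 4), so (9/1537) = +(1537/9).
Reduce top mod 9: now compute (7/9).
Reciprocity: 7 ≡ 3 and 9 ≡ 1 (mod 4), so (7/9) = +(9/7).
Reduce top mod 7: now compute (2/7).
Pull out 2: since 7 ≡ 7 (mod 8), (2/7) = +1.
Reached (1/7) = 1. Collecting the sign flips along the way, the symbol is +1.

1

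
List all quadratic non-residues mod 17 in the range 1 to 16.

Square k = 1,…,8 (k and 17−k give the same square):
1²=1, 2²=4, 3²=9, 4²=16, 5²≡8, 6²≡2, 7²≡15, 8²≡13 (mod 17).
The residues are {1, 2, 4, 8, 9, 13, 15, 16}; the non-residues are the remaining 8 nonzero classes.

3, 5, 6, 7, 10, 11, 12, 14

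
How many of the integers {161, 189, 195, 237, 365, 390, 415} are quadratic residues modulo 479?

3

(161/479) = +1 → QR.
(189/479) = +1 → QR.
(195/479) = -1 → non-residue.
(237/479) = -1 → non-residue.
(365/479) = +1 → QR.
(390/479) = -1 → non-residue.
(415/479) = -1 → non-residue.
Total quadratic residues among the 7: 3.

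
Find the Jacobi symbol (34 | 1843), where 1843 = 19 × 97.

1

Pull out 2: since 1843 ≡ 3 (mod 8), (2/1843) = -1.
Reciprocity: 17 ≡ 1 and 1843 ≡ 3 (mod 4), so (17/1843) = +(1843/17).
Reduce top mod 17: now compute (7/17).
Reciprocity: 7 ≡ 3 and 17 ≡ 1 (mod 4), so (7/17) = +(17/7).
Reduce top mod 7: now compute (3/7).
Reciprocity: 3 ≡ 3 and 7 ≡ 3 (mod 4), so (3/7) = −(7/3).
Reduce top mod 3: now compute (1/3).
Reached (1/3) = 1. Collecting the sign flips along the way, the symbol is +1.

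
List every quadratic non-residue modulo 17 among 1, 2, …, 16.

Square k = 1,…,8 (k and 17−k give the same square):
1²=1, 2²=4, 3²=9, 4²=16, 5²≡8, 6²≡2, 7²≡15, 8²≡13 (mod 17).
The residues are {1, 2, 4, 8, 9, 13, 15, 16}; the non-residues are the remaining 8 nonzero classes.

3 5 6 7 10 11 12 14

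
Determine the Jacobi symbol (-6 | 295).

1

First reduce: -6 ≡ 289 (mod 295).
Reciprocity: 289 ≡ 1 and 295 ≡ 3 (mod 4), so (289/295) = +(295/289).
Reduce top mod 289: now compute (6/289).
Pull out 2: since 289 ≡ 1 (mod 8), (2/289) = +1.
Reciprocity: 3 ≡ 3 and 289 ≡ 1 (mod 4), so (3/289) = +(289/3).
Reduce top mod 3: now compute (1/3).
Reached (1/3) = 1. Collecting the sign flips along the way, the symbol is +1.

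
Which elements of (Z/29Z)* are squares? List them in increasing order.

1,4,5,6,7,9,13,16,20,22,23,24,25,28

Square k = 1,…,14 (k and 29−k give the same square):
1²=1, 2²=4, 3²=9, 4²=16, 5²=25, 6²≡7, 7²≡20, 8²≡6, 9²≡23, 10²≡13, 11²≡5, 12²≡28, 13²≡24, 14²≡22 (mod 29).
So the quadratic residues mod 29 are {1, 4, 5, 6, 7, 9, 13, 16, 20, 22, 23, 24, 25, 28}.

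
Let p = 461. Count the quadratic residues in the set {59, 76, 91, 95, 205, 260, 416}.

6

(59/461) = +1 → QR.
(76/461) = +1 → QR.
(91/461) = +1 → QR.
(95/461) = +1 → QR.
(205/461) = +1 → QR.
(260/461) = -1 → non-residue.
(416/461) = +1 → QR.
Total quadratic residues among the 7: 6.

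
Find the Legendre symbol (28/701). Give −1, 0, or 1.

Euler's criterion: (28/701) ≡ 28^350 (mod 701).
28^2 ≡ 83 (mod 701)
28^4 ≡ 580 (mod 701)
28^8 ≡ 621 (mod 701)
28^16 ≡ 91 (mod 701)
28^32 ≡ 570 (mod 701)
28^64 ≡ 337 (mod 701)
28^128 ≡ 7 (mod 701)
28^256 ≡ 49 (mod 701)
28^350 = 28^(256+64+16+8+4+2) ≡ 1 (mod 701).
Result is 1, so (28/701) = 1.

1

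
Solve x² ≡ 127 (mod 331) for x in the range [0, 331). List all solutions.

69, 262

Since 331 ≡ 3 (mod 4), a square root of 127 is 127^((331+1)/4) = 127^83 mod 331.
Repeated squaring: 127^2≡241, 127^4≡156, 127^8≡173, 127^16≡139, 127^32≡123, 127^64≡234 (mod 331).
127^83 = 127^(64+16+2+1) ≡ 69 (mod 331).
Check: 69² = 4761 ≡ 127 (mod 331). The two roots are 69 and 262.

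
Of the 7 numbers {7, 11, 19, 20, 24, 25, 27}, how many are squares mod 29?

4

(7/29) = +1 → QR.
(11/29) = -1 → non-residue.
(19/29) = -1 → non-residue.
(20/29) = +1 → QR.
(24/29) = +1 → QR.
(25/29) = +1 → QR.
(27/29) = -1 → non-residue.
Total quadratic residues among the 7: 4.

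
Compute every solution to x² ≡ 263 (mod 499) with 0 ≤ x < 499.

Since 499 ≡ 3 (mod 4), a square root of 263 is 263^((499+1)/4) = 263^125 mod 499.
Repeated squaring: 263^2≡307, 263^4≡437, 263^8≡351, 263^16≡447, 263^32≡209, 263^64≡268 (mod 499).
263^125 = 263^(64+32+16+8+4+1) ≡ 345 (mod 499).
Check: 345² = 119025 ≡ 263 (mod 499). The two roots are 154 and 345.

154, 345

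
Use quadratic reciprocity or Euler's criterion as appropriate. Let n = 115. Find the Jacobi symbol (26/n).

Pull out 2: since 115 ≡ 3 (mod 8), (2/115) = -1.
Reciprocity: 13 ≡ 1 and 115 ≡ 3 (mod 4), so (13/115) = +(115/13).
Reduce top mod 13: now compute (11/13).
Reciprocity: 11 ≡ 3 and 13 ≡ 1 (mod 4), so (11/13) = +(13/11).
Reduce top mod 11: now compute (2/11).
Pull out 2: since 11 ≡ 3 (mod 8), (2/11) = -1.
Reached (1/11) = 1. Collecting the sign flips along the way, the symbol is +1.

1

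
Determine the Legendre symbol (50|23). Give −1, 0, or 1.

1

Euler's criterion: (50/23) ≡ 4^11 (mod 23).
4^2 ≡ 16 (mod 23)
4^4 ≡ 3 (mod 23)
4^8 ≡ 9 (mod 23)
4^11 = 4^(8+2+1) ≡ 1 (mod 23).
Result is 1, so (50/23) = 1.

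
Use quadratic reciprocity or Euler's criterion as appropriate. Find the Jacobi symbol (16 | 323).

1

Pull out 2^4: since 323 ≡ 3 (mod 8), (2/323) = -1, so (2/323)^4 = +1.
Reached (1/323) = 1. Collecting the sign flips along the way, the symbol is +1.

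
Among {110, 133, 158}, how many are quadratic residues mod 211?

(110/211) = -1 → non-residue.
(133/211) = -1 → non-residue.
(158/211) = -1 → non-residue.
Total quadratic residues among the 3: 0.

0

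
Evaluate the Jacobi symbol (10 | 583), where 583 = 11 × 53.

-1

Pull out 2: since 583 ≡ 7 (mod 8), (2/583) = +1.
Reciprocity: 5 ≡ 1 and 583 ≡ 3 (mod 4), so (5/583) = +(583/5).
Reduce top mod 5: now compute (3/5).
Reciprocity: 3 ≡ 3 and 5 ≡ 1 (mod 4), so (3/5) = +(5/3).
Reduce top mod 3: now compute (2/3).
Pull out 2: since 3 ≡ 3 (mod 8), (2/3) = -1.
Reached (1/3) = 1. Collecting the sign flips along the way, the symbol is -1.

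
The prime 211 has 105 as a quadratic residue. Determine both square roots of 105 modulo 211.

59, 152

Since 211 ≡ 3 (mod 4), a square root of 105 is 105^((211+1)/4) = 105^53 mod 211.
Repeated squaring: 105^2≡53, 105^4≡66, 105^8≡136, 105^16≡139, 105^32≡120 (mod 211).
105^53 = 105^(32+16+4+1) ≡ 59 (mod 211).
Check: 59² = 3481 ≡ 105 (mod 211). The two roots are 59 and 152.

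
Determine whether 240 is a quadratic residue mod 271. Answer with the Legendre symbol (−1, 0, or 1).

Pull out 2^4: since 271 ≡ 7 (mod 8), (2/271) = +1, so (2/271)^4 = +1.
Reciprocity: 15 ≡ 3 and 271 ≡ 3 (mod 4), so (15/271) = −(271/15).
Reduce top mod 15: now compute (1/15).
Reached (1/15) = 1. Collecting the sign flips along the way, the symbol is -1.

-1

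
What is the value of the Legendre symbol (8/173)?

Euler's criterion: (8/173) ≡ 8^86 (mod 173).
8^2 ≡ 64 (mod 173)
8^4 ≡ 117 (mod 173)
8^8 ≡ 22 (mod 173)
8^16 ≡ 138 (mod 173)
8^32 ≡ 14 (mod 173)
8^64 ≡ 23 (mod 173)
8^86 = 8^(64+16+4+2) ≡ 172 (mod 173).
Result is 172 ≡ −1, so (8/173) = −1.

-1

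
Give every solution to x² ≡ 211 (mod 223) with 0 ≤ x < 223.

65, 158

Since 223 ≡ 3 (mod 4), a square root of 211 is 211^((223+1)/4) = 211^56 mod 223.
Repeated squaring: 211^2≡144, 211^4≡220, 211^8≡9, 211^16≡81, 211^32≡94 (mod 223).
211^56 = 211^(32+16+8) ≡ 65 (mod 223).
Check: 65² = 4225 ≡ 211 (mod 223). The two roots are 65 and 158.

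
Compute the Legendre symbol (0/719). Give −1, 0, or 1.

Top reduces to 0: gcd > 1, so the symbol is 0.

0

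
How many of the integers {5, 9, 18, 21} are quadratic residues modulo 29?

2

(5/29) = +1 → QR.
(9/29) = +1 → QR.
(18/29) = -1 → non-residue.
(21/29) = -1 → non-residue.
Total quadratic residues among the 4: 2.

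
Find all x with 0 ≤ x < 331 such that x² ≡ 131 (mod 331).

88, 243

Since 331 ≡ 3 (mod 4), a square root of 131 is 131^((331+1)/4) = 131^83 mod 331.
Repeated squaring: 131^2≡280, 131^4≡284, 131^8≡223, 131^16≡79, 131^32≡283, 131^64≡318 (mod 331).
131^83 = 131^(64+16+2+1) ≡ 88 (mod 331).
Check: 88² = 7744 ≡ 131 (mod 331). The two roots are 88 and 243.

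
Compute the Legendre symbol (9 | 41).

Reciprocity: 9 ≡ 1 and 41 ≡ 1 (mod 4), so (9/41) = +(41/9).
Reduce top mod 9: now compute (5/9).
Reciprocity: 5 ≡ 1 and 9 ≡ 1 (mod 4), so (5/9) = +(9/5).
Reduce top mod 5: now compute (4/5).
Pull out 2^2: since 5 ≡ 5 (mod 8), (2/5) = -1, so (2/5)^2 = +1.
Reached (1/5) = 1. Collecting the sign flips along the way, the symbol is +1.

1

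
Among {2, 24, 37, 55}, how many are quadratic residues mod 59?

(2/59) = -1 → non-residue.
(24/59) = -1 → non-residue.
(37/59) = -1 → non-residue.
(55/59) = -1 → non-residue.
Total quadratic residues among the 4: 0.

0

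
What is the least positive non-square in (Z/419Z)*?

2

(2/419) = −1, so 2 is the smallest positive non-residue mod 419.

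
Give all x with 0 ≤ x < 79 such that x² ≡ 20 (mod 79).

Since 79 ≡ 3 (mod 4), a square root of 20 is 20^((79+1)/4) = 20^20 mod 79.
Repeated squaring: 20^2≡5, 20^4≡25, 20^8≡72, 20^16≡49 (mod 79).
20^20 = 20^(16+4) ≡ 40 (mod 79).
Check: 40² = 1600 ≡ 20 (mod 79). The two roots are 39 and 40.

39, 40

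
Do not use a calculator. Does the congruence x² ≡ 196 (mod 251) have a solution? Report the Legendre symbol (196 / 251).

Pull out 2^2: since 251 ≡ 3 (mod 8), (2/251) = -1, so (2/251)^2 = +1.
Reciprocity: 49 ≡ 1 and 251 ≡ 3 (mod 4), so (49/251) = +(251/49).
Reduce top mod 49: now compute (6/49).
Pull out 2: since 49 ≡ 1 (mod 8), (2/49) = +1.
Reciprocity: 3 ≡ 3 and 49 ≡ 1 (mod 4), so (3/49) = +(49/3).
Reduce top mod 3: now compute (1/3).
Reached (1/3) = 1. Collecting the sign flips along the way, the symbol is +1.

1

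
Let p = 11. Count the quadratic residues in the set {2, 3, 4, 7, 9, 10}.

(2/11) = -1 → non-residue.
(3/11) = +1 → QR.
(4/11) = +1 → QR.
(7/11) = -1 → non-residue.
(9/11) = +1 → QR.
(10/11) = -1 → non-residue.
Total quadratic residues among the 6: 3.

3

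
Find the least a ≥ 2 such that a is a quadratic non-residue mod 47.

5

(2/47) = +1, so 2 is a residue.
(3/47) = +1, so 3 is a residue.
(4/47) = +1, so 4 is a residue.
(5/47) = −1, so 5 is the smallest positive non-residue mod 47.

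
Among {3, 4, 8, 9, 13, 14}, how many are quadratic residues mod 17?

(3/17) = -1 → non-residue.
(4/17) = +1 → QR.
(8/17) = +1 → QR.
(9/17) = +1 → QR.
(13/17) = +1 → QR.
(14/17) = -1 → non-residue.
Total quadratic residues among the 6: 4.

4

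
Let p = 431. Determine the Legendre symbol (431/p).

First reduce: 431 ≡ 0 (mod 431).
Top reduces to 0: gcd > 1, so the symbol is 0.

0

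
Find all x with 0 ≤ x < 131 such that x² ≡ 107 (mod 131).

Since 131 ≡ 3 (mod 4), a square root of 107 is 107^((131+1)/4) = 107^33 mod 131.
Repeated squaring: 107^2≡52, 107^4≡84, 107^8≡113, 107^16≡62, 107^32≡45 (mod 131).
107^33 = 107^(32+1) ≡ 99 (mod 131).
Check: 99² = 9801 ≡ 107 (mod 131). The two roots are 32 and 99.

32, 99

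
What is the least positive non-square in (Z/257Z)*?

(2/257) = +1, so 2 is a residue.
(3/257) = −1, so 3 is the smallest positive non-residue mod 257.

3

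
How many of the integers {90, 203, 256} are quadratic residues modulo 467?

(90/467) = +1 → QR.
(203/467) = -1 → non-residue.
(256/467) = +1 → QR.
Total quadratic residues among the 3: 2.

2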